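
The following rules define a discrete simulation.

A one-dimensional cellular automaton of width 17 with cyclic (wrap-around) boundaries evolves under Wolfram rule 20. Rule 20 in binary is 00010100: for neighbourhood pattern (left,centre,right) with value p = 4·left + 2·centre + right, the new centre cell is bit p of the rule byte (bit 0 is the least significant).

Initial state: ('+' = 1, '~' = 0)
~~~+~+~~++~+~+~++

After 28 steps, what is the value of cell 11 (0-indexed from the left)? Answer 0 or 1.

t=0: ~~~+~+~~++~+~+~++
t=1: +~~+~++~~~~+~+~~~
t=2: ++~+~~~+~~~+~++~~
t=3: ~~~++~~++~~+~~~+~
t=4: ~~~~~+~~~+~++~~++
t=5: +~~~~++~~+~~~+~~~
t=6: ++~~~~~+~++~~++~~
t=7: ~~+~~~~+~~~+~~~+~
t=8: ~~++~~~++~~++~~++
t=9: +~~~+~~~~+~~~+~~~
t=10: ++~~++~~~++~~++~~
t=11: ~~+~~~+~~~~+~~~+~
t=12: ~~++~~++~~~++~~++
t=13: +~~~+~~~+~~~~+~~~
t=14: ++~~++~~++~~~++~~
t=15: ~~+~~~+~~~+~~~~+~
t=16: ~~++~~++~~++~~~++
t=17: +~~~+~~~+~~~+~~~~
t=18: ++~~++~~++~~++~~~
t=19: ~~+~~~+~~~+~~~+~~
t=20: ~~++~~++~~++~~++~
t=21: ~~~~+~~~+~~~+~~~+
t=22: +~~~++~~++~~++~~+
t=23: ~+~~~~+~~~+~~~+~~
t=24: ~++~~~++~~++~~++~
t=25: ~~~+~~~~+~~~+~~~+
t=26: +~~++~~~++~~++~~+
t=27: ~+~~~+~~~~+~~~+~~
t=28: ~++~~++~~~++~~++~

1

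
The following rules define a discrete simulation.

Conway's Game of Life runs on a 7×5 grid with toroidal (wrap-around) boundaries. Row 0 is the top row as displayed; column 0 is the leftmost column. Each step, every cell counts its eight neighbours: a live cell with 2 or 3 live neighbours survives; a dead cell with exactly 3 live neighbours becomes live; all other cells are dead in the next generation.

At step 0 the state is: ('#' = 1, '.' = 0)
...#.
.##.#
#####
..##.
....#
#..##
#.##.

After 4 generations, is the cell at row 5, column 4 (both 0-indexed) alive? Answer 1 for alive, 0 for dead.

0

t=0: ...#.
.##.#
#####
..##.
....#
#..##
#.##.
t=1: #....
.....
.....
.....
#.#..
###..
###..
t=2: #....
.....
.....
.....
#.#..
...##
..#.#
t=3: .....
.....
.....
.....
...##
###.#
#...#
t=4: .....
.....
.....
.....
.####
.##..
...##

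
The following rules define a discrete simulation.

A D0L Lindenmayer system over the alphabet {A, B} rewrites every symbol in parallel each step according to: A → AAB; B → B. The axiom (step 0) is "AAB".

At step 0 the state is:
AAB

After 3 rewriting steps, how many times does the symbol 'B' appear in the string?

0) AAB
1) AABAABB
2) AABAABBAABAABBB
3) AABAABBAABAABBBAABAABBAABAABBBB

15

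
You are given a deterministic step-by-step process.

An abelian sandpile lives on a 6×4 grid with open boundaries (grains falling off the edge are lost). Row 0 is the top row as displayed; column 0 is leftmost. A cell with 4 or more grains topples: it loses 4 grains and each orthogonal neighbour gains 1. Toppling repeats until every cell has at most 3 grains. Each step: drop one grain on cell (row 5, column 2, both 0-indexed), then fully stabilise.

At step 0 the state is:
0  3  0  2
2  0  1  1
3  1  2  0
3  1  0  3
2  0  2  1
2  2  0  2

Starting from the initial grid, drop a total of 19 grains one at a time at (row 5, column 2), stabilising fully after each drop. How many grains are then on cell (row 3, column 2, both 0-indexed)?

t=0: 0  3  0  2
2  0  1  1
3  1  2  0
3  1  0  3
2  0  2  1
2  2  0  2
t=1: 0  3  0  2
2  0  1  1
3  1  2  0
3  1  0  3
2  0  2  1
2  2  1  2
t=2: 0  3  0  2
2  0  1  1
3  1  2  0
3  1  0  3
2  0  2  1
2  2  2  2
t=3: 0  3  0  2
2  0  1  1
3  1  2  0
3  1  0  3
2  0  2  1
2  2  3  2
t=4: 0  3  0  2
2  0  1  1
3  1  2  0
3  1  0  3
2  0  3  1
2  3  0  3
t=5: 0  3  0  2
2  0  1  1
3  1  2  0
3  1  0  3
2  0  3  1
2  3  1  3
t=6: 0  3  0  2
2  0  1  1
3  1  2  0
3  1  0  3
2  0  3  1
2  3  2  3
t=7: 0  3  0  2
2  0  1  1
3  1  2  0
3  1  0  3
2  0  3  1
2  3  3  3
t=8: 0  3  0  2
2  0  1  1
3  1  2  0
3  1  1  3
2  2  0  3
3  0  3  0
t=9: 0  3  0  2
2  0  1  1
3  1  2  0
3  1  1  3
2  2  1  3
3  1  0  1
t=10: 0  3  0  2
2  0  1  1
3  1  2  0
3  1  1  3
2  2  1  3
3  1  1  1
t=11: 0  3  0  2
2  0  1  1
3  1  2  0
3  1  1  3
2  2  1  3
3  1  2  1
t=12: 0  3  0  2
2  0  1  1
3  1  2  0
3  1  1  3
2  2  1  3
3  1  3  1
t=13: 0  3  0  2
2  0  1  1
3  1  2  0
3  1  1  3
2  2  2  3
3  2  0  2
t=14: 0  3  0  2
2  0  1  1
3  1  2  0
3  1  1  3
2  2  2  3
3  2  1  2
t=15: 0  3  0  2
2  0  1  1
3  1  2  0
3  1  1  3
2  2  2  3
3  2  2  2
t=16: 0  3  0  2
2  0  1  1
3  1  2  0
3  1  1  3
2  2  2  3
3  2  3  2
t=17: 0  3  0  2
2  0  1  1
3  1  2  0
3  1  1  3
2  2  3  3
3  3  0  3
t=18: 0  3  0  2
2  0  1  1
3  1  2  0
3  1  1  3
2  2  3  3
3  3  1  3
t=19: 0  3  0  2
2  0  1  1
3  1  2  0
3  1  1  3
2  2  3  3
3  3  2  3

1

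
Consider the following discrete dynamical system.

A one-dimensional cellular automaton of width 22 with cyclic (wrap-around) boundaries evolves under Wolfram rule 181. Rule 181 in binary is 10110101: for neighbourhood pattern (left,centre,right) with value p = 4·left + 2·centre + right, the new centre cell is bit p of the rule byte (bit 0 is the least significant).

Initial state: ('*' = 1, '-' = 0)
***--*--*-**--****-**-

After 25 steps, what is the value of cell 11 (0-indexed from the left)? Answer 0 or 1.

1

step 0: ***--*--*-**--****-**-
step 1: -*-*-**-**--*--**-*--*
step 2: *****--*--*-**---***-*
step 3: ****-*-**-**--**--*-*-
step 4: -**-***--*--*---*-****
step 5: *--*-*-*-**-***-**-**-
step 6: **-******--*-*-*--*--*
step 7: *-*-****-*-******-**--
step 8: ****-**-***-****-*--*-
step 9: -**-*--*-*-*-**-***-**
step 10: *--***-******--*-*-*--
step 11: **--*-*-****-*-******-
step 12: --*-****-**-***-****-*
step 13: *-**-**-*--*-*-*-**-**
step 14: -*--*--***-******--*-*
step 15: ***-**--*-*-****-*-***
step 16: **-*--*-****-**-***-**
step 17: *-***-**-**-*--*-*-*-*
step 18: -*-*-*--*--***-******-
step 19: -******-**--*-*-****-*
step 20: *-****-*--*-****-**-**
step 21: -*-**-***-**-**-*--*-*
step 22: ***--*-*-*--*--***-***
step 23: **-*-******-**--*-*-**
step 24: *-***-****-*--*-****-*
step 25: -*-*-*-**-***-**-**-*-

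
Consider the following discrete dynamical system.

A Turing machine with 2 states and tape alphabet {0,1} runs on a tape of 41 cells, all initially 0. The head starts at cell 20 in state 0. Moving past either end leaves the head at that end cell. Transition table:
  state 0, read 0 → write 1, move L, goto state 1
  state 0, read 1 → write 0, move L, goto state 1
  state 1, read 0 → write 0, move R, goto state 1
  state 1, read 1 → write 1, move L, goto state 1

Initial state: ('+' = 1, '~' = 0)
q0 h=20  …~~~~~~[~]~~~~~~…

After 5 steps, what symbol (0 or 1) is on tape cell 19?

gen 0: q0 h=20  …~~~~~~[~]~~~~~~…
gen 1: q1 h=19  …~~~~~~[~]+~~~~~…
gen 2: q1 h=20  …~~~~~~[+]~~~~~~…
gen 3: q1 h=19  …~~~~~~[~]+~~~~~…
gen 4: q1 h=20  …~~~~~~[+]~~~~~~…
gen 5: q1 h=19  …~~~~~~[~]+~~~~~…

0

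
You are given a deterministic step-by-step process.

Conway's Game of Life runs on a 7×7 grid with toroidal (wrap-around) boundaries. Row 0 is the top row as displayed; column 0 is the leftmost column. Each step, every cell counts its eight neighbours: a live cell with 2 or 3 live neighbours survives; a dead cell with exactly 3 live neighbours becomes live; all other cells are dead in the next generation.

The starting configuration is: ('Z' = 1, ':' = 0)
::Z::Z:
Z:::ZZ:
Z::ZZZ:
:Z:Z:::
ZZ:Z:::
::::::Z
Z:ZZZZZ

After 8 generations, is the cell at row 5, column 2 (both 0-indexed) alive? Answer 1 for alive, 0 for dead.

1

gen 0: ::Z::Z:
Z:::ZZ:
Z::ZZZ:
:Z:Z:::
ZZ:Z:::
::::::Z
Z:ZZZZZ
gen 1: Z:Z::::
:Z:::::
ZZZZ:Z:
:Z:Z::Z
ZZ:::::
:::::::
ZZZZZ::
gen 2: Z::::::
:::Z::Z
:::ZZ:Z
:::ZZ:Z
ZZZ::::
:::Z:::
Z:ZZ:::
gen 3: ZZZZ::Z
Z::ZZZZ
Z:Z:::Z
:Z::Z:Z
ZZZ:Z::
Z::Z:::
:ZZZ:::
gen 4: :::::::
::::Z::
::Z::::
::::::Z
::Z:ZZZ
Z:::Z::
::::Z:Z
gen 5: :::::Z:
:::::::
:::::::
:::Z::Z
Z::ZZ:Z
Z:::Z::
:::::Z:
gen 6: :::::::
:::::::
:::::::
Z::ZZZZ
Z::ZZ:Z
Z::ZZ::
::::ZZZ
gen 7: :::::Z:
:::::::
::::ZZZ
Z::Z:::
:ZZ::::
Z::::::
:::ZZZZ
gen 8: :::::ZZ
::::Z:Z
::::ZZZ
ZZZZZZZ
ZZZ::::
ZZZZZZZ
::::ZZZ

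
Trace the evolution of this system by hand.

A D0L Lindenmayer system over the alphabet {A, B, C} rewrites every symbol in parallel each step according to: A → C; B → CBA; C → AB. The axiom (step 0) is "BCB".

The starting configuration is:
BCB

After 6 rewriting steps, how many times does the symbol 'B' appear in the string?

85

[0] BCB
[1] CBAABCBA
[2] ABCBACCCBAABCBAC
[3] CCBAABCBACABABABCBACCCBAABCBACAB
[4] ABABCBACCCBAABCBACABCCBACCBACCBAABCBACABABABCBACCCBAABCBACABCCBA
[5] CCBACCBAABCBACABABABCBACCCBAABCBACABCCBAABABCBACABABCBACAB…CBACABCCBACCBACCBAABCBACABABABCBACCCBAABCBACABCCBAABABCBAC  (len 128)
[6] ABABCBACABABCBACCCBAABCBACABCCBACCBACCBAABCBACABABABCBACCC…BAABCBACABABABCBACCCBAABCBACABCCBAABABCBACCCBACCBAABCBACAB  (len 256)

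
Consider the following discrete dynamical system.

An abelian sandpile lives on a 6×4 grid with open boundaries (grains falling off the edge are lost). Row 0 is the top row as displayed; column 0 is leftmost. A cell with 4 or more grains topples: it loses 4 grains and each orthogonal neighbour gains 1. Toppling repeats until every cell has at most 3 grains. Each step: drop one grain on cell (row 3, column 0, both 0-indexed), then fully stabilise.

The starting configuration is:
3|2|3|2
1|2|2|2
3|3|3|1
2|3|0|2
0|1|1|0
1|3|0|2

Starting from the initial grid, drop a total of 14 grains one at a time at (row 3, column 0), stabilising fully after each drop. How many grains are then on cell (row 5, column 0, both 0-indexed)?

3

0) 3|2|3|2
1|2|2|2
3|3|3|1
2|3|0|2
0|1|1|0
1|3|0|2
1) 3|2|3|2
1|2|2|2
3|3|3|1
3|3|0|2
0|1|1|0
1|3|0|2
2) 3|2|3|2
2|3|3|2
1|2|0|2
2|1|2|2
1|2|1|0
1|3|0|2
3) 3|2|3|2
2|3|3|2
1|2|0|2
3|1|2|2
1|2|1|0
1|3|0|2
4) 3|2|3|2
2|3|3|2
2|2|0|2
0|2|2|2
2|2|1|0
1|3|0|2
5) 3|2|3|2
2|3|3|2
2|2|0|2
1|2|2|2
2|2|1|0
1|3|0|2
6) 3|2|3|2
2|3|3|2
2|2|0|2
2|2|2|2
2|2|1|0
1|3|0|2
7) 3|2|3|2
2|3|3|2
2|2|0|2
3|2|2|2
2|2|1|0
1|3|0|2
8) 3|2|3|2
2|3|3|2
3|2|0|2
0|3|2|2
3|2|1|0
1|3|0|2
9) 3|2|3|2
2|3|3|2
3|2|0|2
1|3|2|2
3|2|1|0
1|3|0|2
10) 3|2|3|2
2|3|3|2
3|2|0|2
2|3|2|2
3|2|1|0
1|3|0|2
11) 3|2|3|2
2|3|3|2
3|2|0|2
3|3|2|2
3|2|1|0
1|3|0|2
12) 1|1|1|3
1|3|1|3
2|1|2|2
3|2|3|2
1|1|2|0
3|0|1|2
13) 1|1|1|3
1|3|1|3
3|1|2|2
0|3|3|2
2|1|2|0
3|0|1|2
14) 1|1|1|3
1|3|1|3
3|1|2|2
1|3|3|2
2|1|2|0
3|0|1|2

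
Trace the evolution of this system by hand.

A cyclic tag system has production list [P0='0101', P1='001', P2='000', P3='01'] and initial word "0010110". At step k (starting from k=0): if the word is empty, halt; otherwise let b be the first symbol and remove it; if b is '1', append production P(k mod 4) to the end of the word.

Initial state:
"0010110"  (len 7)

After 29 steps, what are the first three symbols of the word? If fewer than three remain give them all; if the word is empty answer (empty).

001

0) "0010110"  (len 7)
1) "010110"  (len 6)
2) "10110"  (len 5)
3) "0110000"  (len 7)
4) "110000"  (len 6)
5) "100000101"  (len 9)
6) "00000101001"  (len 11)
7) "0000101001"  (len 10)
8) "000101001"  (len 9)
9) "00101001"  (len 8)
10) "0101001"  (len 7)
11) "101001"  (len 6)
12) "0100101"  (len 7)
13) "100101"  (len 6)
14) "00101001"  (len 8)
15) "0101001"  (len 7)
16) "101001"  (len 6)
17) "010010101"  (len 9)
18) "10010101"  (len 8)
19) "0010101000"  (len 10)
20) "010101000"  (len 9)
21) "10101000"  (len 8)
22) "0101000001"  (len 10)
23) "101000001"  (len 9)
24) "0100000101"  (len 10)
25) "100000101"  (len 9)
26) "00000101001"  (len 11)
27) "0000101001"  (len 10)
28) "000101001"  (len 9)
29) "00101001"  (len 8)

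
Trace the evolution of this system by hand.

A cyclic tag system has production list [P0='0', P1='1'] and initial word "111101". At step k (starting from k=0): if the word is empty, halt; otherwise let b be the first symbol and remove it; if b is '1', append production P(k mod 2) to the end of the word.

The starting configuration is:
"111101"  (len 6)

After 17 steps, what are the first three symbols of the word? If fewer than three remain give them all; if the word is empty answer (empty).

[0] "111101"  (len 6)
[1] "111010"  (len 6)
[2] "110101"  (len 6)
[3] "101010"  (len 6)
[4] "010101"  (len 6)
[5] "10101"  (len 5)
[6] "01011"  (len 5)
[7] "1011"  (len 4)
[8] "0111"  (len 4)
[9] "111"  (len 3)
[10] "111"  (len 3)
[11] "110"  (len 3)
[12] "101"  (len 3)
[13] "010"  (len 3)
[14] "10"  (len 2)
[15] "00"  (len 2)
[16] "0"  (len 1)
[17] (halted — word empty)

(empty)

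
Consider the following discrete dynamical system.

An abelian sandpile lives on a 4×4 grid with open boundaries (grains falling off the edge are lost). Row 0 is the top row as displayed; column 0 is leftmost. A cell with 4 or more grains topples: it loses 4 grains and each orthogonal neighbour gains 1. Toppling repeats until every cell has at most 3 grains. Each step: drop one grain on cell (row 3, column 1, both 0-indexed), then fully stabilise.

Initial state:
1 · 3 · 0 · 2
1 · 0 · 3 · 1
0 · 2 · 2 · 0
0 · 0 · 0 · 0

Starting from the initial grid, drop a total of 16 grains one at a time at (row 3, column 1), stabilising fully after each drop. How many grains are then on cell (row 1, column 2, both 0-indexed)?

0

[0] 1 · 3 · 0 · 2
1 · 0 · 3 · 1
0 · 2 · 2 · 0
0 · 0 · 0 · 0
[1] 1 · 3 · 0 · 2
1 · 0 · 3 · 1
0 · 2 · 2 · 0
0 · 1 · 0 · 0
[2] 1 · 3 · 0 · 2
1 · 0 · 3 · 1
0 · 2 · 2 · 0
0 · 2 · 0 · 0
[3] 1 · 3 · 0 · 2
1 · 0 · 3 · 1
0 · 2 · 2 · 0
0 · 3 · 0 · 0
[4] 1 · 3 · 0 · 2
1 · 0 · 3 · 1
0 · 3 · 2 · 0
1 · 0 · 1 · 0
[5] 1 · 3 · 0 · 2
1 · 0 · 3 · 1
0 · 3 · 2 · 0
1 · 1 · 1 · 0
[6] 1 · 3 · 0 · 2
1 · 0 · 3 · 1
0 · 3 · 2 · 0
1 · 2 · 1 · 0
[7] 1 · 3 · 0 · 2
1 · 0 · 3 · 1
0 · 3 · 2 · 0
1 · 3 · 1 · 0
[8] 1 · 3 · 0 · 2
1 · 1 · 3 · 1
1 · 0 · 3 · 0
2 · 1 · 2 · 0
[9] 1 · 3 · 0 · 2
1 · 1 · 3 · 1
1 · 0 · 3 · 0
2 · 2 · 2 · 0
[10] 1 · 3 · 0 · 2
1 · 1 · 3 · 1
1 · 0 · 3 · 0
2 · 3 · 2 · 0
[11] 1 · 3 · 0 · 2
1 · 1 · 3 · 1
1 · 1 · 3 · 0
3 · 0 · 3 · 0
[12] 1 · 3 · 0 · 2
1 · 1 · 3 · 1
1 · 1 · 3 · 0
3 · 1 · 3 · 0
[13] 1 · 3 · 0 · 2
1 · 1 · 3 · 1
1 · 1 · 3 · 0
3 · 2 · 3 · 0
[14] 1 · 3 · 0 · 2
1 · 1 · 3 · 1
1 · 1 · 3 · 0
3 · 3 · 3 · 0
[15] 1 · 3 · 1 · 2
1 · 2 · 0 · 2
2 · 3 · 1 · 1
0 · 2 · 1 · 1
[16] 1 · 3 · 1 · 2
1 · 2 · 0 · 2
2 · 3 · 1 · 1
0 · 3 · 1 · 1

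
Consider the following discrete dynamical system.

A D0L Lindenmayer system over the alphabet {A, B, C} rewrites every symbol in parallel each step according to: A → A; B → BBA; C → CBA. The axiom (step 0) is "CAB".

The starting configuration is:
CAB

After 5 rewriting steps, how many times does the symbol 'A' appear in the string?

0) CAB
1) CBAABBA
2) CBABBAAABBABBAA
3) CBABBAABBABBAAAABBABBAABBABBAAA
4) CBABBAABBABBAAABBABBAABBABBAAAAABBABBAABBABBAAABBABBAABBABBAAAA
5) CBABBAABBABBAAABBABBAABBABBAAAABBABBAABBABBAAABBABBAABBABB…AABBABBAAABBABBAABBABBAAAABBABBAABBABBAAABBABBAABBABBAAAAA  (len 127)

63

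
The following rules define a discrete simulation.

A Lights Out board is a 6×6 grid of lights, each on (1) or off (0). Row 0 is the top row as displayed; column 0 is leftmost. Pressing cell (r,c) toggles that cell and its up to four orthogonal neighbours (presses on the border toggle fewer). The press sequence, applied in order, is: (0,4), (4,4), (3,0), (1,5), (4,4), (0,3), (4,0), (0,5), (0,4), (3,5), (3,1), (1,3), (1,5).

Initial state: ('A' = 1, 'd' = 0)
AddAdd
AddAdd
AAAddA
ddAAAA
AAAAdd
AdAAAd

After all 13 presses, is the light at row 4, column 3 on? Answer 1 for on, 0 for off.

1

k=0  AddAdd
AddAdd
AAAddA
ddAAAA
AAAAdd
AdAAAd
k=1  AdddAA
AddAAd
AAAddA
ddAAAA
AAAAdd
AdAAAd
k=2  AdddAA
AddAAd
AAAddA
ddAAdA
AAAdAA
AdAAdd
k=3  AdddAA
AddAAd
dAAddA
AAAAdA
dAAdAA
AdAAdd
k=4  AdddAd
AddAdA
dAAddd
AAAAdA
dAAdAA
AdAAdd
k=5  AdddAd
AddAdA
dAAddd
AAAAAA
dAAAdd
AdAAAd
k=6  AdAAdd
AddddA
dAAddd
AAAAAA
dAAAdd
AdAAAd
k=7  AdAAdd
AddddA
dAAddd
dAAAAA
AdAAdd
ddAAAd
k=8  AdAAAA
Addddd
dAAddd
dAAAAA
AdAAdd
ddAAAd
k=9  AdAddd
AdddAd
dAAddd
dAAAAA
AdAAdd
ddAAAd
k=10  AdAddd
AdddAd
dAAddA
dAAAdd
AdAAdA
ddAAAd
k=11  AdAddd
AdddAd
ddAddA
AddAdd
AAAAdA
ddAAAd
k=12  AdAAdd
AdAAdd
ddAAdA
AddAdd
AAAAdA
ddAAAd
k=13  AdAAdA
AdAAAA
ddAAdd
AddAdd
AAAAdA
ddAAAd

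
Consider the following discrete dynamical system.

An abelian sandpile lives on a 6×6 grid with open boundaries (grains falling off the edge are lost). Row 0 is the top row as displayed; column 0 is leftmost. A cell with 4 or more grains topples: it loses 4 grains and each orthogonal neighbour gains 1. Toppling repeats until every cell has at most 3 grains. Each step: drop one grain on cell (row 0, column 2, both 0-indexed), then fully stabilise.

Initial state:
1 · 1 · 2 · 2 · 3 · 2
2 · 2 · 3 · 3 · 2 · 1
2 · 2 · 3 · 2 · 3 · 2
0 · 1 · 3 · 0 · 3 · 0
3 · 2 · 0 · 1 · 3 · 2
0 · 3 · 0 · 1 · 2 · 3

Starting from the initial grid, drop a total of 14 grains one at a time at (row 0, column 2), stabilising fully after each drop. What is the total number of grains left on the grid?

step 0: 1 · 1 · 2 · 2 · 3 · 2
2 · 2 · 3 · 3 · 2 · 1
2 · 2 · 3 · 2 · 3 · 2
0 · 1 · 3 · 0 · 3 · 0
3 · 2 · 0 · 1 · 3 · 2
0 · 3 · 0 · 1 · 2 · 3
step 1: 1 · 1 · 3 · 2 · 3 · 2
2 · 2 · 3 · 3 · 2 · 1
2 · 2 · 3 · 2 · 3 · 2
0 · 1 · 3 · 0 · 3 · 0
3 · 2 · 0 · 1 · 3 · 2
0 · 3 · 0 · 1 · 2 · 3
step 2: 1 · 2 · 2 · 1 · 1 · 3
2 · 3 · 2 · 3 · 1 · 2
2 · 3 · 2 · 1 · 2 · 3
0 · 2 · 0 · 3 · 1 · 1
3 · 2 · 1 · 2 · 0 · 3
0 · 3 · 0 · 1 · 3 · 3
step 3: 1 · 2 · 3 · 1 · 1 · 3
2 · 3 · 2 · 3 · 1 · 2
2 · 3 · 2 · 1 · 2 · 3
0 · 2 · 0 · 3 · 1 · 1
3 · 2 · 1 · 2 · 0 · 3
0 · 3 · 0 · 1 · 3 · 3
step 4: 1 · 3 · 0 · 2 · 1 · 3
2 · 3 · 3 · 3 · 1 · 2
2 · 3 · 2 · 1 · 2 · 3
0 · 2 · 0 · 3 · 1 · 1
3 · 2 · 1 · 2 · 0 · 3
0 · 3 · 0 · 1 · 3 · 3
step 5: 1 · 3 · 1 · 2 · 1 · 3
2 · 3 · 3 · 3 · 1 · 2
2 · 3 · 2 · 1 · 2 · 3
0 · 2 · 0 · 3 · 1 · 1
3 · 2 · 1 · 2 · 0 · 3
0 · 3 · 0 · 1 · 3 · 3
step 6: 1 · 3 · 2 · 2 · 1 · 3
2 · 3 · 3 · 3 · 1 · 2
2 · 3 · 2 · 1 · 2 · 3
0 · 2 · 0 · 3 · 1 · 1
3 · 2 · 1 · 2 · 0 · 3
0 · 3 · 0 · 1 · 3 · 3
step 7: 1 · 3 · 3 · 2 · 1 · 3
2 · 3 · 3 · 3 · 1 · 2
2 · 3 · 2 · 1 · 2 · 3
0 · 2 · 0 · 3 · 1 · 1
3 · 2 · 1 · 2 · 0 · 3
0 · 3 · 0 · 1 · 3 · 3
step 8: 2 · 1 · 3 · 0 · 2 · 3
3 · 2 · 3 · 1 · 2 · 2
3 · 1 · 0 · 3 · 2 · 3
0 · 3 · 1 · 3 · 1 · 1
3 · 2 · 1 · 2 · 0 · 3
0 · 3 · 0 · 1 · 3 · 3
step 9: 2 · 2 · 1 · 1 · 2 · 3
3 · 3 · 0 · 2 · 2 · 2
3 · 1 · 1 · 3 · 2 · 3
0 · 3 · 1 · 3 · 1 · 1
3 · 2 · 1 · 2 · 0 · 3
0 · 3 · 0 · 1 · 3 · 3
step 10: 2 · 2 · 2 · 1 · 2 · 3
3 · 3 · 0 · 2 · 2 · 2
3 · 1 · 1 · 3 · 2 · 3
0 · 3 · 1 · 3 · 1 · 1
3 · 2 · 1 · 2 · 0 · 3
0 · 3 · 0 · 1 · 3 · 3
step 11: 2 · 2 · 3 · 1 · 2 · 3
3 · 3 · 0 · 2 · 2 · 2
3 · 1 · 1 · 3 · 2 · 3
0 · 3 · 1 · 3 · 1 · 1
3 · 2 · 1 · 2 · 0 · 3
0 · 3 · 0 · 1 · 3 · 3
step 12: 2 · 3 · 0 · 2 · 2 · 3
3 · 3 · 1 · 2 · 2 · 2
3 · 1 · 1 · 3 · 2 · 3
0 · 3 · 1 · 3 · 1 · 1
3 · 2 · 1 · 2 · 0 · 3
0 · 3 · 0 · 1 · 3 · 3
step 13: 2 · 3 · 1 · 2 · 2 · 3
3 · 3 · 1 · 2 · 2 · 2
3 · 1 · 1 · 3 · 2 · 3
0 · 3 · 1 · 3 · 1 · 1
3 · 2 · 1 · 2 · 0 · 3
0 · 3 · 0 · 1 · 3 · 3
step 14: 2 · 3 · 2 · 2 · 2 · 3
3 · 3 · 1 · 2 · 2 · 2
3 · 1 · 1 · 3 · 2 · 3
0 · 3 · 1 · 3 · 1 · 1
3 · 2 · 1 · 2 · 0 · 3
0 · 3 · 0 · 1 · 3 · 3

70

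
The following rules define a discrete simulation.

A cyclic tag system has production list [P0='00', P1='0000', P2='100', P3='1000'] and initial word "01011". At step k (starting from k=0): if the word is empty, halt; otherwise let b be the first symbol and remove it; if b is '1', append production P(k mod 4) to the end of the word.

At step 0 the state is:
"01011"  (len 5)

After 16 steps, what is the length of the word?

3

t=0: "01011"  (len 5)
t=1: "1011"  (len 4)
t=2: "0110000"  (len 7)
t=3: "110000"  (len 6)
t=4: "100001000"  (len 9)
t=5: "0000100000"  (len 10)
t=6: "000100000"  (len 9)
t=7: "00100000"  (len 8)
t=8: "0100000"  (len 7)
t=9: "100000"  (len 6)
t=10: "000000000"  (len 9)
t=11: "00000000"  (len 8)
t=12: "0000000"  (len 7)
t=13: "000000"  (len 6)
t=14: "00000"  (len 5)
t=15: "0000"  (len 4)
t=16: "000"  (len 3)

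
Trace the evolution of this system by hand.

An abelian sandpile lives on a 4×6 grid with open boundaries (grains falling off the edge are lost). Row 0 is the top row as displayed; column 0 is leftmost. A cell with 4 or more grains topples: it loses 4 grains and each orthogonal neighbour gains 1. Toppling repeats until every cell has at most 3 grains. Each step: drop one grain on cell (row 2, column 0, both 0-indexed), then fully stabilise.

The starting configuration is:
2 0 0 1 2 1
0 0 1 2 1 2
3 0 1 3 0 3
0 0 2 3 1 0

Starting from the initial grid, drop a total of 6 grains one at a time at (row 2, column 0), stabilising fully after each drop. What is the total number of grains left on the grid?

[0] 2 0 0 1 2 1
0 0 1 2 1 2
3 0 1 3 0 3
0 0 2 3 1 0
[1] 2 0 0 1 2 1
1 0 1 2 1 2
0 1 1 3 0 3
1 0 2 3 1 0
[2] 2 0 0 1 2 1
1 0 1 2 1 2
1 1 1 3 0 3
1 0 2 3 1 0
[3] 2 0 0 1 2 1
1 0 1 2 1 2
2 1 1 3 0 3
1 0 2 3 1 0
[4] 2 0 0 1 2 1
1 0 1 2 1 2
3 1 1 3 0 3
1 0 2 3 1 0
[5] 2 0 0 1 2 1
2 0 1 2 1 2
0 2 1 3 0 3
2 0 2 3 1 0
[6] 2 0 0 1 2 1
2 0 1 2 1 2
1 2 1 3 0 3
2 0 2 3 1 0

32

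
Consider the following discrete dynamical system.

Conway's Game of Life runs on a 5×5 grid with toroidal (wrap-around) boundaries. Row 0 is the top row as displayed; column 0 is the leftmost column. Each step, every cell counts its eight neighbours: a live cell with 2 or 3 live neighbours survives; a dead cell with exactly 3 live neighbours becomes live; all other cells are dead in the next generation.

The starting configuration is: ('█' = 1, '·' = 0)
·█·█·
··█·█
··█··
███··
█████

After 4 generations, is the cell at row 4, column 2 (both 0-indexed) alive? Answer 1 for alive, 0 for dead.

0

k=0  ·█·█·
··█·█
··█··
███··
█████
k=1  ·····
·██··
█·█··
·····
·····
k=2  ·····
·██··
··█··
·····
·····
k=3  ·····
·██··
·██··
·····
·····
k=4  ·····
·██··
·██··
·····
·····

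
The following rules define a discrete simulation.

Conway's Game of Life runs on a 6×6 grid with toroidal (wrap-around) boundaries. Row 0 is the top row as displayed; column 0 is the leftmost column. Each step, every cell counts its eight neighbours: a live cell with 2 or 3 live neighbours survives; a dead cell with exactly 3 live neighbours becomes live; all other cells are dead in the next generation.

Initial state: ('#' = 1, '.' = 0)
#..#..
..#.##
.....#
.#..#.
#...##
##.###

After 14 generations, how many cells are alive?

k=0  #..#..
..#.##
.....#
.#..#.
#...##
##.###
k=1  ......
#..###
#..#.#
....#.
..#...
.###..
k=2  ##...#
#..#..
#..#..
...###
.##...
.###..
k=3  ...###
..#.#.
#.##..
##.###
##....
...#..
k=4  ..#..#
.##...
#.....
...##.
.#.#..
#.##.#
k=5  ....##
###...
.###..
..###.
##...#
#..#.#
k=6  ..###.
#...##
#...#.
....##
.#....
.#....
k=7  #####.
##....
#..#..
#...##
#.....
.#.#..
k=8  ...###
....#.
....#.
##..#.
##..#.
...###
k=9  ......
......
...##.
##.##.
.##...
..#...
k=10  ......
......
..####
##..##
#.....
.##...
k=11  ......
...##.
.###..
.##...
..#...
.#....
k=12  ......
...##.
.#..#.
......
..#...
......
k=13  ......
...##.
...##.
......
......
......
k=14  ......
...##.
...##.
......
......
......

4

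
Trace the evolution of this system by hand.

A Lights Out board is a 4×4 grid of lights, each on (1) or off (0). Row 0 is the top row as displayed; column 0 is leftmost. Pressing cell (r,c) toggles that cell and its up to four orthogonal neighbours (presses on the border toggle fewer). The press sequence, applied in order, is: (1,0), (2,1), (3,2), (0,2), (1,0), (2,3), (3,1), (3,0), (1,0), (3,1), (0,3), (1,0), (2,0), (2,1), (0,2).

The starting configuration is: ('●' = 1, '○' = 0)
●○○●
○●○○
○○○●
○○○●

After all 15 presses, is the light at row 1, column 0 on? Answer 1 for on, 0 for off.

gen 0: ●○○●
○●○○
○○○●
○○○●
gen 1: ○○○●
●○○○
●○○●
○○○●
gen 2: ○○○●
●●○○
○●●●
○●○●
gen 3: ○○○●
●●○○
○●○●
○○●○
gen 4: ○●●○
●●●○
○●○●
○○●○
gen 5: ●●●○
○○●○
●●○●
○○●○
gen 6: ●●●○
○○●●
●●●○
○○●●
gen 7: ●●●○
○○●●
●○●○
●●○●
gen 8: ●●●○
○○●●
○○●○
○○○●
gen 9: ○●●○
●●●●
●○●○
○○○●
gen 10: ○●●○
●●●●
●●●○
●●●●
gen 11: ○●○●
●●●○
●●●○
●●●●
gen 12: ●●○●
○○●○
○●●○
●●●●
gen 13: ●●○●
●○●○
●○●○
○●●●
gen 14: ●●○●
●●●○
○●○○
○○●●
gen 15: ●○●○
●●○○
○●○○
○○●●

1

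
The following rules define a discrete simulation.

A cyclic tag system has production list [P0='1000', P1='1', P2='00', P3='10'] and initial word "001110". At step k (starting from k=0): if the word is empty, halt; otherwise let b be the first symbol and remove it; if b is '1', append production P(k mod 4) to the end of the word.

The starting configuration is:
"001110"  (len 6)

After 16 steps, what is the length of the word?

step 0: "001110"  (len 6)
step 1: "01110"  (len 5)
step 2: "1110"  (len 4)
step 3: "11000"  (len 5)
step 4: "100010"  (len 6)
step 5: "000101000"  (len 9)
step 6: "00101000"  (len 8)
step 7: "0101000"  (len 7)
step 8: "101000"  (len 6)
step 9: "010001000"  (len 9)
step 10: "10001000"  (len 8)
step 11: "000100000"  (len 9)
step 12: "00100000"  (len 8)
step 13: "0100000"  (len 7)
step 14: "100000"  (len 6)
step 15: "0000000"  (len 7)
step 16: "000000"  (len 6)

6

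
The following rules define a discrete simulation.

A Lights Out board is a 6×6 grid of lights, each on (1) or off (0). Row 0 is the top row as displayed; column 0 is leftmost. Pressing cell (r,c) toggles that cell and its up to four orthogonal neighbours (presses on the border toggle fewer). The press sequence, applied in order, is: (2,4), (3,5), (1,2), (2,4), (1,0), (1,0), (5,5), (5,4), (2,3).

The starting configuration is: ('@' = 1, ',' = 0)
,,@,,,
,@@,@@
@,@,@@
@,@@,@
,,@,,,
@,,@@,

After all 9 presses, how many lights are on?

12

k=0  ,,@,,,
,@@,@@
@,@,@@
@,@@,@
,,@,,,
@,,@@,
k=1  ,,@,,,
,@@,,@
@,@@,,
@,@@@@
,,@,,,
@,,@@,
k=2  ,,@,,,
,@@,,@
@,@@,@
@,@@,,
,,@,,@
@,,@@,
k=3  ,,,,,,
,,,@,@
@,,@,@
@,@@,,
,,@,,@
@,,@@,
k=4  ,,,,,,
,,,@@@
@,,,@,
@,@@@,
,,@,,@
@,,@@,
k=5  @,,,,,
@@,@@@
,,,,@,
@,@@@,
,,@,,@
@,,@@,
k=6  ,,,,,,
,,,@@@
@,,,@,
@,@@@,
,,@,,@
@,,@@,
k=7  ,,,,,,
,,,@@@
@,,,@,
@,@@@,
,,@,,,
@,,@,@
k=8  ,,,,,,
,,,@@@
@,,,@,
@,@@@,
,,@,@,
@,,,@,
k=9  ,,,,,,
,,,,@@
@,@@,,
@,@,@,
,,@,@,
@,,,@,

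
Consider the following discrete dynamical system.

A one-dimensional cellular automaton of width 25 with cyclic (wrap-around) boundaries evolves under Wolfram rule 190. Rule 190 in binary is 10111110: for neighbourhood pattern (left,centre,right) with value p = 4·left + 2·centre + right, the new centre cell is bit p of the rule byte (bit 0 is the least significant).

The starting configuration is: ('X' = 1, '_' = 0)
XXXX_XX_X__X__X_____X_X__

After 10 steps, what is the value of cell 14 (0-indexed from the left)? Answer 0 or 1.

1

[0] XXXX_XX_X__X__X_____X_X__
[1] XXX_XX_XXXXXXXXX___XXXXXX
[2] XX_XX_XXXXXXXXX_X_XXXXXXX
[3] X_XX_XXXXXXXXX_XXXXXXXXXX
[4] _XX_XXXXXXXXX_XXXXXXXXXXX
[5] XX_XXXXXXXXX_XXXXXXXXXXX_
[6] X_XXXXXXXXX_XXXXXXXXXXX_X
[7] _XXXXXXXXX_XXXXXXXXXXX_XX
[8] XXXXXXXXX_XXXXXXXXXXX_XX_
[9] XXXXXXXX_XXXXXXXXXXX_XX_X
[10] XXXXXXX_XXXXXXXXXXX_XX_XX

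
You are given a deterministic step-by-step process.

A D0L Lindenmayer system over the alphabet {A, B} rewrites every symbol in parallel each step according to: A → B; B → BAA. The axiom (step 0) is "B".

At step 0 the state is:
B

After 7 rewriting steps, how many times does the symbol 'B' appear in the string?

85

0) B
1) BAA
2) BAABB
3) BAABBBAABAA
4) BAABBBAABAABAABBBAABB
5) BAABBBAABAABAABBBAABBBAABBBAABAABAABBBAABAA
6) BAABBBAABAABAABBBAABBBAABBBAABAABAABBBAABAABAABBBAABAABAABBBAABBBAABBBAABAABAABBBAABB
7) BAABBBAABAABAABBBAABBBAABBBAABAABAABBBAABAABAABBBAABAABAAB…ABAABAABBBAABAABAABBBAABAABAABBBAABBBAABBBAABAABAABBBAABAA  (len 171)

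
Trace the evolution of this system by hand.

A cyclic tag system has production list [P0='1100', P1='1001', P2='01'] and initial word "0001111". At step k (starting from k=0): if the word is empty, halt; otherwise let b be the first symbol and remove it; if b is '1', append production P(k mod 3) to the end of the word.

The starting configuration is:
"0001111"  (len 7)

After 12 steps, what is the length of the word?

17

gen 0: "0001111"  (len 7)
gen 1: "001111"  (len 6)
gen 2: "01111"  (len 5)
gen 3: "1111"  (len 4)
gen 4: "1111100"  (len 7)
gen 5: "1111001001"  (len 10)
gen 6: "11100100101"  (len 11)
gen 7: "11001001011100"  (len 14)
gen 8: "10010010111001001"  (len 17)
gen 9: "001001011100100101"  (len 18)
gen 10: "01001011100100101"  (len 17)
gen 11: "1001011100100101"  (len 16)
gen 12: "00101110010010101"  (len 17)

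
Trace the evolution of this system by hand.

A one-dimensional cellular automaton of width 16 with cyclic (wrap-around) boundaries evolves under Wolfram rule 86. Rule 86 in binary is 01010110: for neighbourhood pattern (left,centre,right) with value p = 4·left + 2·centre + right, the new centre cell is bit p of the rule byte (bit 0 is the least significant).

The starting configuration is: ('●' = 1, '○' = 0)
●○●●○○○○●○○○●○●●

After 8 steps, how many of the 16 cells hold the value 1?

8

gen 0: ●○●●○○○○●○○○●○●●
gen 1: ●○○●●○○●●●○●●○○○
gen 2: ●●●○●●●○○●○○●●○●
gen 3: ○○●○○○●●●●●●○●○○
gen 4: ○●●●○●○○○○○●○●●○
gen 5: ●○○●○●●○○○●●○○●●
gen 6: ●●●●○○●●○●○●●●○○
gen 7: ○○○●●●○●○●○○○●●●
gen 8: ●○●○○●○●○●●○●○○●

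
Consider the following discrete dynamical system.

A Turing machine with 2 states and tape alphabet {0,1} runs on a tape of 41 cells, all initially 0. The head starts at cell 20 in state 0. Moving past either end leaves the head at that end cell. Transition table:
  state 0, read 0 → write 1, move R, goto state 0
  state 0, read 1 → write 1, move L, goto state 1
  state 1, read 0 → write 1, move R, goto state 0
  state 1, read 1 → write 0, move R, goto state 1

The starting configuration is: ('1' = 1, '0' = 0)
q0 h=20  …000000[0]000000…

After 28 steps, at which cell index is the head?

step 0: q0 h=20  …000000[0]000000…
step 1: q0 h=21  …000001[0]000000…
step 2: q0 h=22  …000011[0]000000…
step 3: q0 h=23  …000111[0]000000…
step 4: q0 h=24  …001111[0]000000…
step 5: q0 h=25  …011111[0]000000…
step 6: q0 h=26  …111111[0]000000…
step 7: q0 h=27  …111111[0]000000…
step 8: q0 h=28  …111111[0]000000…
step 9: q0 h=29  …111111[0]000000…
step 10: q0 h=30  …111111[0]000000…
step 11: q0 h=31  …111111[0]000000…
step 12: q0 h=32  …111111[0]000000…
step 13: q0 h=33  …111111[0]000000…
step 14: q0 h=34  …111111[0]000000|
step 15: q0 h=35  …111111[0]00000|
step 16: q0 h=36  …111111[0]0000|
step 17: q0 h=37  …111111[0]000|
step 18: q0 h=38  …111111[0]00|
step 19: q0 h=39  …111111[0]0|
step 20: q0 h=40  …111111[0]|
step 21: q0 h=40  …111111[1]|
step 22: q1 h=39  …111111[1]1|
step 23: q1 h=40  …111110[1]|
step 24: q1 h=40  …111110[0]|
step 25: q0 h=40  …111110[1]|
step 26: q1 h=39  …111111[0]1|
step 27: q0 h=40  …111111[1]|
step 28: q1 h=39  …111111[1]1|

39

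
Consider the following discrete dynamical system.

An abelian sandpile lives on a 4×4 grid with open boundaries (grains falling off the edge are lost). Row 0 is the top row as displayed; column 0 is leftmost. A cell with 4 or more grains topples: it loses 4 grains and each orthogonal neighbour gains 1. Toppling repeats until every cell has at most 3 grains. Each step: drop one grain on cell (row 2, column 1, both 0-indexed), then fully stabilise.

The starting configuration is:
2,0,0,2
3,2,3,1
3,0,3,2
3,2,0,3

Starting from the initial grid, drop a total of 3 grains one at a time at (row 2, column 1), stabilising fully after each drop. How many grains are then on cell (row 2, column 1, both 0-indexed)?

step 0: 2,0,0,2
3,2,3,1
3,0,3,2
3,2,0,3
step 1: 2,0,0,2
3,2,3,1
3,1,3,2
3,2,0,3
step 2: 2,0,0,2
3,2,3,1
3,2,3,2
3,2,0,3
step 3: 2,0,0,2
3,2,3,1
3,3,3,2
3,2,0,3

3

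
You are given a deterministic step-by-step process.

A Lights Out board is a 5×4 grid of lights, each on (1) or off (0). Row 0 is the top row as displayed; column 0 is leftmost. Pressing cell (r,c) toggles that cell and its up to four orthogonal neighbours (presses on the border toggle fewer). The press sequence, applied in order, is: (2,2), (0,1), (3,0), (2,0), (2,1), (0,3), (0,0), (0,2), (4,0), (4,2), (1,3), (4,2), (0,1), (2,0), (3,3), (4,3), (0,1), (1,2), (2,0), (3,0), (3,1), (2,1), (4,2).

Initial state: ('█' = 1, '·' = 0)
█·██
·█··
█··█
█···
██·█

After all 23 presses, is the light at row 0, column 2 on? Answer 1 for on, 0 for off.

1

[0] █·██
·█··
█··█
█···
██·█
[1] █·██
·██·
███·
█·█·
██·█
[2] ·█·█
··█·
███·
█·█·
██·█
[3] ·█·█
··█·
·██·
·██·
·█·█
[4] ·█·█
█·█·
█·█·
███·
·█·█
[5] ·█·█
███·
·█··
█·█·
·█·█
[6] ·██·
████
·█··
█·█·
·█·█
[7] █·█·
·███
·█··
█·█·
·█·█
[8] ██·█
·█·█
·█··
█·█·
·█·█
[9] ██·█
·█·█
·█··
··█·
█··█
[10] ██·█
·█·█
·█··
····
███·
[11] ██··
·██·
·█·█
····
███·
[12] ██··
·██·
·█·█
··█·
█··█
[13] ··█·
··█·
·█·█
··█·
█··█
[14] ··█·
█·█·
█··█
█·█·
█··█
[15] ··█·
█·█·
█···
█··█
█···
[16] ··█·
█·█·
█···
█···
█·██
[17] ██··
███·
█···
█···
█·██
[18] ███·
█··█
█·█·
█···
█·██
[19] ███·
···█
·██·
····
█·██
[20] ███·
···█
███·
██··
··██
[21] ███·
···█
█·█·
··█·
·███
[22] ███·
·█·█
·█··
·██·
·███
[23] ███·
·█·█
·█··
·█··
····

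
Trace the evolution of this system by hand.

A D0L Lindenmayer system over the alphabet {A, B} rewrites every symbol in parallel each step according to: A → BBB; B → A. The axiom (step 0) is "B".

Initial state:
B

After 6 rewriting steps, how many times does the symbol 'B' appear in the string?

27

gen 0: B
gen 1: A
gen 2: BBB
gen 3: AAA
gen 4: BBBBBBBBB
gen 5: AAAAAAAAA
gen 6: BBBBBBBBBBBBBBBBBBBBBBBBBBB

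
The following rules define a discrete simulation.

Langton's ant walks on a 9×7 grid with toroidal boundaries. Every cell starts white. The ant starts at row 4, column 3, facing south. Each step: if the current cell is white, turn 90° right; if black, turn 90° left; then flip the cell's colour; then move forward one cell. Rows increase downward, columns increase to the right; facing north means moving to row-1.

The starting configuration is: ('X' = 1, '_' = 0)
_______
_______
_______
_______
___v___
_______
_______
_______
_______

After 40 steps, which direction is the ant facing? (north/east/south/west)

south

t=0: _______
_______
_______
_______
___v___
_______
_______
_______
_______
t=1: _______
_______
_______
_______
__<X___
_______
_______
_______
_______
t=2: _______
_______
_______
__^____
__XX___
_______
_______
_______
_______
t=3: _______
_______
_______
__X>___
__XX___
_______
_______
_______
_______
t=4: _______
_______
_______
__XX___
__Xv___
_______
_______
_______
_______
t=5: _______
_______
_______
__XX___
__X_>__
_______
_______
_______
_______
t=6: _______
_______
_______
__XX___
__X_X__
____v__
_______
_______
_______
t=7: _______
_______
_______
__XX___
__X_X__
___<X__
_______
_______
_______
t=8: _______
_______
_______
__XX___
__X^X__
___XX__
_______
_______
_______
t=9: _______
_______
_______
__XX___
__XX>__
___XX__
_______
_______
_______
t=10: _______
_______
_______
__XX^__
__XX___
___XX__
_______
_______
_______
t=11: _______
_______
_______
__XXX>_
__XX___
___XX__
_______
_______
_______
t=12: _______
_______
_______
__XXXX_
__XX_v_
___XX__
_______
_______
_______
t=13: _______
_______
_______
__XXXX_
__XX<X_
___XX__
_______
_______
_______
t=14: _______
_______
_______
__XX^X_
__XXXX_
___XX__
_______
_______
_______
t=15: _______
_______
_______
__X<_X_
__XXXX_
___XX__
_______
_______
_______
t=16: _______
_______
_______
__X__X_
__XvXX_
___XX__
_______
_______
_______
t=17: _______
_______
_______
__X__X_
__X_>X_
___XX__
_______
_______
_______
t=18: _______
_______
_______
__X_^X_
__X__X_
___XX__
_______
_______
_______
t=19: _______
_______
_______
__X_X>_
__X__X_
___XX__
_______
_______
_______
t=20: _______
_______
_____^_
__X_X__
__X__X_
___XX__
_______
_______
_______
t=21: _______
_______
_____X>
__X_X__
__X__X_
___XX__
_______
_______
_______
t=22: _______
_______
_____XX
__X_X_v
__X__X_
___XX__
_______
_______
_______
t=23: _______
_______
_____XX
__X_X<X
__X__X_
___XX__
_______
_______
_______
t=24: _______
_______
_____^X
__X_XXX
__X__X_
___XX__
_______
_______
_______
t=25: _______
_______
____<_X
__X_XXX
__X__X_
___XX__
_______
_______
_______
t=26: _______
____^__
____X_X
__X_XXX
__X__X_
___XX__
_______
_______
_______
t=27: _______
____X>_
____X_X
__X_XXX
__X__X_
___XX__
_______
_______
_______
t=28: _______
____XX_
____XvX
__X_XXX
__X__X_
___XX__
_______
_______
_______
t=29: _______
____XX_
____<XX
__X_XXX
__X__X_
___XX__
_______
_______
_______
t=30: _______
____XX_
_____XX
__X_vXX
__X__X_
___XX__
_______
_______
_______
t=31: _______
____XX_
_____XX
__X__>X
__X__X_
___XX__
_______
_______
_______
t=32: _______
____XX_
_____^X
__X___X
__X__X_
___XX__
_______
_______
_______
t=33: _______
____XX_
____<_X
__X___X
__X__X_
___XX__
_______
_______
_______
t=34: _______
____^X_
____X_X
__X___X
__X__X_
___XX__
_______
_______
_______
t=35: _______
___<_X_
____X_X
__X___X
__X__X_
___XX__
_______
_______
_______
t=36: ___^___
___X_X_
____X_X
__X___X
__X__X_
___XX__
_______
_______
_______
t=37: ___X>__
___X_X_
____X_X
__X___X
__X__X_
___XX__
_______
_______
_______
t=38: ___XX__
___XvX_
____X_X
__X___X
__X__X_
___XX__
_______
_______
_______
t=39: ___XX__
___<XX_
____X_X
__X___X
__X__X_
___XX__
_______
_______
_______
t=40: ___XX__
____XX_
___vX_X
__X___X
__X__X_
___XX__
_______
_______
_______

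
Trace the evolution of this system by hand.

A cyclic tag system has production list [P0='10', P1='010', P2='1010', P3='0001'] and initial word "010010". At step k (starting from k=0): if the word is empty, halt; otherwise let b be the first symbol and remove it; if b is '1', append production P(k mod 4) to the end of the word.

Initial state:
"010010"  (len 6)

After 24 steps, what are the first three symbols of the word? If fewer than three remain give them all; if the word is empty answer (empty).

k=0  "010010"  (len 6)
k=1  "10010"  (len 5)
k=2  "0010010"  (len 7)
k=3  "010010"  (len 6)
k=4  "10010"  (len 5)
k=5  "001010"  (len 6)
k=6  "01010"  (len 5)
k=7  "1010"  (len 4)
k=8  "0100001"  (len 7)
k=9  "100001"  (len 6)
k=10  "00001010"  (len 8)
k=11  "0001010"  (len 7)
k=12  "001010"  (len 6)
k=13  "01010"  (len 5)
k=14  "1010"  (len 4)
k=15  "0101010"  (len 7)
k=16  "101010"  (len 6)
k=17  "0101010"  (len 7)
k=18  "101010"  (len 6)
k=19  "010101010"  (len 9)
k=20  "10101010"  (len 8)
k=21  "010101010"  (len 9)
k=22  "10101010"  (len 8)
k=23  "01010101010"  (len 11)
k=24  "1010101010"  (len 10)

101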